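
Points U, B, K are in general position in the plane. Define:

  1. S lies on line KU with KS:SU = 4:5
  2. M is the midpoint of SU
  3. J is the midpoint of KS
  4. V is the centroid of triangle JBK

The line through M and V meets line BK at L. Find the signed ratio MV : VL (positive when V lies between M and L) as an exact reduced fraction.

MV:VL = 35/4

Set U = (0, 0), B = (1, 0), K = (0, 1); any affine frame gives the same invariant.
1. S lies on line KU with KS:SU = 4:5 ⇒ S = (0, 5/9)
2. M is the midpoint of SU ⇒ M = (0, 5/18)
3. J is the midpoint of KS ⇒ J = (0, 7/9)
4. V is the centroid of triangle JBK ⇒ V = (1/3, 16/27)
line MV meets BK at L = (13/35, 22/35)
V = M + t·(L−M) with t = 35/39, so MV:VL = 35/39:4/39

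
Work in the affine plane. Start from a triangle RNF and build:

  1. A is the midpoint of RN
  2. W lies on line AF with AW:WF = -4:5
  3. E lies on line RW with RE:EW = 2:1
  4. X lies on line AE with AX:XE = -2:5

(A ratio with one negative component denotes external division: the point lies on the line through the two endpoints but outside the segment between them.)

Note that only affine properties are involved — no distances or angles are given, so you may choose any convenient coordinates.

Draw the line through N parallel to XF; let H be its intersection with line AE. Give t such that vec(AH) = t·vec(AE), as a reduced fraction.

Work in coordinates with R = (0, 0), N = (1, 0), F = (0, 1).
1. A is the midpoint of RN ⇒ A = (1/2, 0)
2. W lies on line AF with AW:WF = -4:5 ⇒ W = (5/2, -4)
3. E lies on line RW with RE:EW = 2:1 ⇒ E = (5/3, -8/3)
4. X lies on line AE with AX:XE = -2:5 ⇒ X = (-5/18, 16/9)
through N parallel to XF: direction (5/18, -7/9); meets AE at H = (29/9, -56/9)
H = A + t·(E−A) with t = 7/3

t = 7/3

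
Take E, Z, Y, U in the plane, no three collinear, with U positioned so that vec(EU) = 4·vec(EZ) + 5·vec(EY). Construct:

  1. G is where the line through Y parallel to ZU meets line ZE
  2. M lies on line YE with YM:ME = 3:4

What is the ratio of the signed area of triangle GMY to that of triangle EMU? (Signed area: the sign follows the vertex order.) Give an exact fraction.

[GMY]:[EMU] = -9/80

Set E = (0, 0), Z = (1, 0), Y = (0, 1), U = (4, 5); any affine frame gives the same invariant.
1. G is where the line through Y parallel to ZU meets line ZE ⇒ G = (-3/5, 0)
2. M lies on line YE with YM:ME = 3:4 ⇒ M = (0, 4/7)
2·[GMY] = 9/35, 2·[EMU] = -16/7
[GMY]:[EMU] = 9/35:-16/7 = -9/80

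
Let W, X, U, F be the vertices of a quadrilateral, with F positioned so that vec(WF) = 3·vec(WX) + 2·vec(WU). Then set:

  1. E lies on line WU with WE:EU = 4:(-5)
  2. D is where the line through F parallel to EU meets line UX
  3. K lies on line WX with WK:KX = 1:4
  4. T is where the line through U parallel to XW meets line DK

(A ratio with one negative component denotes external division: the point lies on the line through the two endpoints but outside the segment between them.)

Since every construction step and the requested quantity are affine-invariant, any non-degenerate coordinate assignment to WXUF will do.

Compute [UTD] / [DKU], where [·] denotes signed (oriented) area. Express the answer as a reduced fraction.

[UTD]:[DKU] = -3/2

Choose coordinates W = (0, 0), X = (1, 0), U = (0, 1), F = (3, 2).
1. E lies on line WU with WE:EU = 4:(-5) ⇒ E = (0, -4)
2. D is where the line through F parallel to EU meets line UX ⇒ D = (3, -2)
3. K lies on line WX with WK:KX = 1:4 ⇒ K = (1/5, 0)
4. T is where the line through U parallel to XW meets line DK ⇒ T = (-6/5, 1)
2·[UTD] = 18/5, 2·[DKU] = -12/5
[UTD]:[DKU] = 18/5:-12/5 = -3/2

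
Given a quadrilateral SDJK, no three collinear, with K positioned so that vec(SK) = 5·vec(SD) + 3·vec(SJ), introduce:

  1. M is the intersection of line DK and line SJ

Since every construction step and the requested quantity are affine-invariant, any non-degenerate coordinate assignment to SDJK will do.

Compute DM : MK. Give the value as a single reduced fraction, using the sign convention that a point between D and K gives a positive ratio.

Work in coordinates with S = (0, 0), D = (1, 0), J = (0, 1), K = (5, 3).
1. M is the intersection of line DK and line SJ ⇒ M = (0, -3/4)
M = D + t·(K−D) with t = -1/4, so DM:MK = t:(1−t) = -1/4:5/4

DM:MK = -1/5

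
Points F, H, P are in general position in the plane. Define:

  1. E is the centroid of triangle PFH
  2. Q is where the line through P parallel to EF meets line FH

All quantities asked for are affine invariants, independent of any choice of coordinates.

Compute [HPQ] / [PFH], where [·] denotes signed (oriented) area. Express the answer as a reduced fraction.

Choose coordinates F = (0, 0), H = (1, 0), P = (0, 1).
1. E is the centroid of triangle PFH ⇒ E = (1/3, 1/3)
2. Q is where the line through P parallel to EF meets line FH ⇒ Q = (-1, 0)
2·[HPQ] = 2, 2·[PFH] = 1
[HPQ]:[PFH] = 2:1 = 2

[HPQ]:[PFH] = 2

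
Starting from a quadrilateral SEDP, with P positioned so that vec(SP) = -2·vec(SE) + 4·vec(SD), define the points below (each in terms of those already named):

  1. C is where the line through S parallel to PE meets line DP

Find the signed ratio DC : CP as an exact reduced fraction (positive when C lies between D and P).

Assign S = (0, 0), E = (1, 0), D = (0, 1), P = (-2, 4) — the answer is frame-independent, so this choice is without loss of generality.
1. C is where the line through S parallel to PE meets line DP ⇒ C = (6, -8)
C = D + t·(P−D) with t = -3, so DC:CP = t:(1−t) = -3:4

DC:CP = -3/4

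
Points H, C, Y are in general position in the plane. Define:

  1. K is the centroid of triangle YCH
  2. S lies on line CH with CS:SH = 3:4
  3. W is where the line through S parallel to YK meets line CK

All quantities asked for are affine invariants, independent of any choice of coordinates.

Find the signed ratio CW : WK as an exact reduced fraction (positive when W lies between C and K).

CW:WK = 6

Assign H = (0, 0), C = (1, 0), Y = (0, 1) — the answer is frame-independent, so this choice is without loss of generality.
1. K is the centroid of triangle YCH ⇒ K = (1/3, 1/3)
2. S lies on line CH with CS:SH = 3:4 ⇒ S = (4/7, 0)
3. W is where the line through S parallel to YK meets line CK ⇒ W = (3/7, 2/7)
W = C + t·(K−C) with t = 6/7, so CW:WK = t:(1−t) = 6/7:1/7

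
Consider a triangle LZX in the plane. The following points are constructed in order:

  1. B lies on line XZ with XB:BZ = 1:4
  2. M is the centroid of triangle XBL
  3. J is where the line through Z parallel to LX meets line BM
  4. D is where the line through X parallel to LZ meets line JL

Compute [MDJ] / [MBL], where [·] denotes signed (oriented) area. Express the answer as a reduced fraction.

[MDJ]:[MBL] = -7/2

Assign L = (0, 0), Z = (1, 0), X = (0, 1) — the answer is frame-independent, so this choice is without loss of generality.
1. B lies on line XZ with XB:BZ = 1:4 ⇒ B = (1/5, 4/5)
2. M is the centroid of triangle XBL ⇒ M = (1/15, 3/5)
3. J is where the line through Z parallel to LX meets line BM ⇒ J = (1, 2)
4. D is where the line through X parallel to LZ meets line JL ⇒ D = (1/2, 1)
2·[MDJ] = 7/30, 2·[MBL] = -1/15
[MDJ]:[MBL] = 7/30:-1/15 = -7/2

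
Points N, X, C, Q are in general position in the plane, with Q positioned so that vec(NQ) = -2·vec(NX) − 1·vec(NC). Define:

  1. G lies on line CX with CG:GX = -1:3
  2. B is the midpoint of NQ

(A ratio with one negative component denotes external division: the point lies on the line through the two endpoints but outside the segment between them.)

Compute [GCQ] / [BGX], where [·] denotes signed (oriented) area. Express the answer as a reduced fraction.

Set N = (0, 0), X = (1, 0), C = (0, 1), Q = (-2, -1); any affine frame gives the same invariant.
1. G lies on line CX with CG:GX = -1:3 ⇒ G = (-1/2, 3/2)
2. B is the midpoint of NQ ⇒ B = (-1, -1/2)
2·[GCQ] = -2, 2·[BGX] = -15/4
[GCQ]:[BGX] = -2:-15/4 = 8/15

[GCQ]:[BGX] = 8/15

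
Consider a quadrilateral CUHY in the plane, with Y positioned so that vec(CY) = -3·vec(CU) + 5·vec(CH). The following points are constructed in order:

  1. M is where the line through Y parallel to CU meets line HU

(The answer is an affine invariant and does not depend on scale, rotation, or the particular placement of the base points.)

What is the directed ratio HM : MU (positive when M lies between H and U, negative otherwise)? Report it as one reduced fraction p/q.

Set C = (0, 0), U = (1, 0), H = (0, 1), Y = (-3, 5); any affine frame gives the same invariant.
1. M is where the line through Y parallel to CU meets line HU ⇒ M = (-4, 5)
M = H + t·(U−H) with t = -4, so HM:MU = t:(1−t) = -4:5

HM:MU = -4/5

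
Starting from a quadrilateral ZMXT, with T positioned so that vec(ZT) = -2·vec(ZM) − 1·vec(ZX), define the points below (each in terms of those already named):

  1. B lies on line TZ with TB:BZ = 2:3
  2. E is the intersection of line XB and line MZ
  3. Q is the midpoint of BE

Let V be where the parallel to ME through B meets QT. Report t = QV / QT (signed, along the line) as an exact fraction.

Set Z = (0, 0), M = (1, 0), X = (0, 1), T = (-2, -1); any affine frame gives the same invariant.
1. B lies on line TZ with TB:BZ = 2:3 ⇒ B = (-6/5, -3/5)
2. E is the intersection of line XB and line MZ ⇒ E = (-3/4, 0)
3. Q is the midpoint of BE ⇒ Q = (-39/40, -3/10)
through B parallel to ME: direction (-7/4, 0); meets QT at V = (-99/70, -3/5)
V = Q + t·(T−Q) with t = 3/7

t = 3/7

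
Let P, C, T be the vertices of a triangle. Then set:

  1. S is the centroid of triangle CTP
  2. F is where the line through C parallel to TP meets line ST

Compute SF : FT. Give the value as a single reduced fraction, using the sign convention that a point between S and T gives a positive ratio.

SF:FT = -2/3

Choose coordinates P = (0, 0), C = (1, 0), T = (0, 1).
1. S is the centroid of triangle CTP ⇒ S = (1/3, 1/3)
2. F is where the line through C parallel to TP meets line ST ⇒ F = (1, -1)
F = S + t·(T−S) with t = -2, so SF:FT = t:(1−t) = -2:3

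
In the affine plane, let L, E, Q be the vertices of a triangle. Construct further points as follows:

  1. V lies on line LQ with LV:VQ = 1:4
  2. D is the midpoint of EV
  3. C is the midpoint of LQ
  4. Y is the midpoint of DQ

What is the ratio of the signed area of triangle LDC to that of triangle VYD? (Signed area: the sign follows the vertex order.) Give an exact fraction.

[LDC]:[VYD] = -5/4

Choose coordinates L = (0, 0), E = (1, 0), Q = (0, 1).
1. V lies on line LQ with LV:VQ = 1:4 ⇒ V = (0, 1/5)
2. D is the midpoint of EV ⇒ D = (1/2, 1/10)
3. C is the midpoint of LQ ⇒ C = (0, 1/2)
4. Y is the midpoint of DQ ⇒ Y = (1/4, 11/20)
2·[LDC] = 1/4, 2·[VYD] = -1/5
[LDC]:[VYD] = 1/4:-1/5 = -5/4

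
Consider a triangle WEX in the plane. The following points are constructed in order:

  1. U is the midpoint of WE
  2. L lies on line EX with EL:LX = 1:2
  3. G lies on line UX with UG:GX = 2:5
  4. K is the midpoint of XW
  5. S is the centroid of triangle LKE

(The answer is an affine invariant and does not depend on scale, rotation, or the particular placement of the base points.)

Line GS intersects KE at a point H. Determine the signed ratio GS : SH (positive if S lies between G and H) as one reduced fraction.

GS:SH = -23/14

Choose coordinates W = (0, 0), E = (1, 0), X = (0, 1).
1. U is the midpoint of WE ⇒ U = (1/2, 0)
2. L lies on line EX with EL:LX = 1:2 ⇒ L = (2/3, 1/3)
3. G lies on line UX with UG:GX = 2:5 ⇒ G = (5/14, 2/7)
4. K is the midpoint of XW ⇒ K = (0, 1/2)
5. S is the centroid of triangle LKE ⇒ S = (5/9, 5/18)
line GS meets KE at H = (10/23, 13/46)
S = G + t·(H−G) with t = 23/9, so GS:SH = 23/9:-14/9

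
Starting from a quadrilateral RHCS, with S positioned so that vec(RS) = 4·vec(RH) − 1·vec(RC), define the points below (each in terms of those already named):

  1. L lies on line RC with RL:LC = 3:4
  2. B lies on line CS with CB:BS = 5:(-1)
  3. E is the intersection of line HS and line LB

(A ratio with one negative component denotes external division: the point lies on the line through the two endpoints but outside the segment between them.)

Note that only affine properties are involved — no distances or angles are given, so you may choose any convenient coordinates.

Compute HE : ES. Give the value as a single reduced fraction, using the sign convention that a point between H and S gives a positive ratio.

Work in coordinates with R = (0, 0), H = (1, 0), C = (0, 1), S = (4, -1).
1. L lies on line RC with RL:LC = 3:4 ⇒ L = (0, 3/7)
2. B lies on line CS with CB:BS = 5:(-1) ⇒ B = (5, -3/2)
3. E is the intersection of line HS and line LB ⇒ E = (20/11, -3/11)
E = H + t·(S−H) with t = 3/11, so HE:ES = t:(1−t) = 3/11:8/11

HE:ES = 3/8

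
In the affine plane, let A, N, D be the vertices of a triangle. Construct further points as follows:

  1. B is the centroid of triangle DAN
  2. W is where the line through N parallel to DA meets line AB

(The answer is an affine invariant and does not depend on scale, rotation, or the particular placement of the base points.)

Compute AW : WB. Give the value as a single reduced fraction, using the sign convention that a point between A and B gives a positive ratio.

AW:WB = -3/2

Set A = (0, 0), N = (1, 0), D = (0, 1); any affine frame gives the same invariant.
1. B is the centroid of triangle DAN ⇒ B = (1/3, 1/3)
2. W is where the line through N parallel to DA meets line AB ⇒ W = (1, 1)
W = A + t·(B−A) with t = 3, so AW:WB = t:(1−t) = 3:-2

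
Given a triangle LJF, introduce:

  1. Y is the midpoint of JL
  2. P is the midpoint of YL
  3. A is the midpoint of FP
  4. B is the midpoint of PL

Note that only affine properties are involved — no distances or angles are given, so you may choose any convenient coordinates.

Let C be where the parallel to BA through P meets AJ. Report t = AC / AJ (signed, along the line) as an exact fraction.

t = 1/7

Assign L = (0, 0), J = (1, 0), F = (0, 1) — the answer is frame-independent, so this choice is without loss of generality.
1. Y is the midpoint of JL ⇒ Y = (1/2, 0)
2. P is the midpoint of YL ⇒ P = (1/4, 0)
3. A is the midpoint of FP ⇒ A = (1/8, 1/2)
4. B is the midpoint of PL ⇒ B = (1/8, 0)
through P parallel to BA: direction (0, 1/2); meets AJ at C = (1/4, 3/7)
C = A + t·(J−A) with t = 1/7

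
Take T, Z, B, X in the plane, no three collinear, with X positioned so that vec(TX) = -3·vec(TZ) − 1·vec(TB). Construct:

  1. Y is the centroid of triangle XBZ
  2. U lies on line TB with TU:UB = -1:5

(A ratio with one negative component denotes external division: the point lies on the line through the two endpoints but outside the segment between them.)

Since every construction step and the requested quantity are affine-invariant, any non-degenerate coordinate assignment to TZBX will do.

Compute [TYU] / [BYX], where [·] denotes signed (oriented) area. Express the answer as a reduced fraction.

[TYU]:[BYX] = -1/10

Choose coordinates T = (0, 0), Z = (1, 0), B = (0, 1), X = (-3, -1).
1. Y is the centroid of triangle XBZ ⇒ Y = (-2/3, 0)
2. U lies on line TB with TU:UB = -1:5 ⇒ U = (0, -1/4)
2·[TYU] = 1/6, 2·[BYX] = -5/3
[TYU]:[BYX] = 1/6:-5/3 = -1/10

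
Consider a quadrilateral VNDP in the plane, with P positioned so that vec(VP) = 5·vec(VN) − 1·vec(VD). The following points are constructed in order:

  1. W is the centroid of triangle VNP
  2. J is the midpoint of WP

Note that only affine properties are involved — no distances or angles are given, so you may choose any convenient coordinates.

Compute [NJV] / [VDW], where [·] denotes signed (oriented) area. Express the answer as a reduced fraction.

Work in coordinates with V = (0, 0), N = (1, 0), D = (0, 1), P = (5, -1).
1. W is the centroid of triangle VNP ⇒ W = (2, -1/3)
2. J is the midpoint of WP ⇒ J = (7/2, -2/3)
2·[NJV] = -2/3, 2·[VDW] = -2
[NJV]:[VDW] = -2/3:-2 = 1/3

[NJV]:[VDW] = 1/3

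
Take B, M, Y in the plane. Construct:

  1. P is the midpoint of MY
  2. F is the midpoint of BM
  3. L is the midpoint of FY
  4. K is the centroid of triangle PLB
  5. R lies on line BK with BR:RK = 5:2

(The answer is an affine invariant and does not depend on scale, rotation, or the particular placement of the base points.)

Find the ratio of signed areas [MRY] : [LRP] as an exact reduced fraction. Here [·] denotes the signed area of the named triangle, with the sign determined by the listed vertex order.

Work in coordinates with B = (0, 0), M = (1, 0), Y = (0, 1).
1. P is the midpoint of MY ⇒ P = (1/2, 1/2)
2. F is the midpoint of BM ⇒ F = (1/2, 0)
3. L is the midpoint of FY ⇒ L = (1/4, 1/2)
4. K is the centroid of triangle PLB ⇒ K = (1/4, 1/3)
5. R lies on line BK with BR:RK = 5:2 ⇒ R = (5/28, 5/21)
2·[MRY] = -7/12, 2·[LRP] = 11/168
[MRY]:[LRP] = -7/12:11/168 = -98/11

[MRY]:[LRP] = -98/11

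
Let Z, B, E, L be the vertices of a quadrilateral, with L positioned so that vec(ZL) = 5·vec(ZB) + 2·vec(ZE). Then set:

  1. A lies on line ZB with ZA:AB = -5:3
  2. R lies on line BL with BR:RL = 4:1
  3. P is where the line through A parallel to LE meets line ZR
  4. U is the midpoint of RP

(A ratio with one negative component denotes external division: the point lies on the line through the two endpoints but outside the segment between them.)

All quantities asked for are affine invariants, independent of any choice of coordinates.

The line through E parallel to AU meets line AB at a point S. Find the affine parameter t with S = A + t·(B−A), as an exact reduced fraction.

t = -139/52

Work in coordinates with Z = (0, 0), B = (1, 0), E = (0, 1), L = (5, 2).
1. A lies on line ZB with ZA:AB = -5:3 ⇒ A = (5/2, 0)
2. R lies on line BL with BR:RL = 4:1 ⇒ R = (21/5, 8/5)
3. P is where the line through A parallel to LE meets line ZR ⇒ P = (-105/38, -20/19)
4. U is the midpoint of RP ⇒ U = (273/380, 26/95)
through E parallel to AU: direction (-677/380, 26/95); meets AB at S = (677/104, 0)
S = A + t·(B−A) with t = -139/52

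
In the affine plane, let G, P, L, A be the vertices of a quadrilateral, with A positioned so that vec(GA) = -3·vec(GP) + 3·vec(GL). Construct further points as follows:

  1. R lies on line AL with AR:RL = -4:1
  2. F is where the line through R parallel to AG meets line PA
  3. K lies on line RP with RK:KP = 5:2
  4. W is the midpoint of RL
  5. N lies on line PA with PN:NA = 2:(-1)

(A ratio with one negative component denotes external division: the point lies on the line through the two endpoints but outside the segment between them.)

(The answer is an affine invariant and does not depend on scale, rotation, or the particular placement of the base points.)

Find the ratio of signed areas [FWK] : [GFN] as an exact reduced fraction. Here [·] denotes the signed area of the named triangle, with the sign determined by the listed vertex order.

Choose coordinates G = (0, 0), P = (1, 0), L = (0, 1), A = (-3, 3).
1. R lies on line AL with AR:RL = -4:1 ⇒ R = (1, 1/3)
2. F is where the line through R parallel to AG meets line PA ⇒ F = (7/3, -1)
3. K lies on line RP with RK:KP = 5:2 ⇒ K = (1, 2/21)
4. W is the midpoint of RL ⇒ W = (1/2, 2/3)
5. N lies on line PA with PN:NA = 2:(-1) ⇒ N = (-7, 6)
2·[FWK] = 3/14, 2·[GFN] = 7
[FWK]:[GFN] = 3/14:7 = 3/98

[FWK]:[GFN] = 3/98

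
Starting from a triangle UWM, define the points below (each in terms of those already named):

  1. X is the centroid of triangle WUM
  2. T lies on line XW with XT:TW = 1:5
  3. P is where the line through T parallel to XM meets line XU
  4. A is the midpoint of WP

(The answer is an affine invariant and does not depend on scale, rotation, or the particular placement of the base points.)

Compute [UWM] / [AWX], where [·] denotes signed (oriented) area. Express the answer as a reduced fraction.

Set U = (0, 0), W = (1, 0), M = (0, 1); any affine frame gives the same invariant.
1. X is the centroid of triangle WUM ⇒ X = (1/3, 1/3)
2. T lies on line XW with XT:TW = 1:5 ⇒ T = (4/9, 5/18)
3. P is where the line through T parallel to XM meets line XU ⇒ P = (7/18, 7/18)
4. A is the midpoint of WP ⇒ A = (25/36, 7/36)
2·[UWM] = 1, 2·[AWX] = -1/36
[UWM]:[AWX] = 1:-1/36 = -36

[UWM]:[AWX] = -36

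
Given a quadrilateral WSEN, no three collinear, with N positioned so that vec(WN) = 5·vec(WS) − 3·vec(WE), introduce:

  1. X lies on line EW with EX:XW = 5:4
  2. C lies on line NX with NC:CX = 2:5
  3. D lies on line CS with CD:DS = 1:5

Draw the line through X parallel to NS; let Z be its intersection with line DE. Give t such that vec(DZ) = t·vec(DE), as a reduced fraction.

t = -44/61

Assign W = (0, 0), S = (1, 0), E = (0, 1), N = (5, -3) — the answer is frame-independent, so this choice is without loss of generality.
1. X lies on line EW with EX:XW = 5:4 ⇒ X = (0, 4/9)
2. C lies on line NX with NC:CX = 2:5 ⇒ C = (25/7, -127/63)
3. D lies on line CS with CD:DS = 1:5 ⇒ D = (22/7, -635/378)
through X parallel to NS: direction (-4, 3); meets DE at Z = (330/61, -3967/1098)
Z = D + t·(E−D) with t = -44/61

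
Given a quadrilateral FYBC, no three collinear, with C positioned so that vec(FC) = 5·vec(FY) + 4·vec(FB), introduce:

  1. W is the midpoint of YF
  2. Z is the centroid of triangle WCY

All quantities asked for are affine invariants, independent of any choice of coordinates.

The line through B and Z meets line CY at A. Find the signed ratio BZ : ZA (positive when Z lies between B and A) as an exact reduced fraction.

BZ:ZA = 11

Set F = (0, 0), Y = (1, 0), B = (0, 1), C = (5, 4); any affine frame gives the same invariant.
1. W is the midpoint of YF ⇒ W = (1/2, 0)
2. Z is the centroid of triangle WCY ⇒ Z = (13/6, 4/3)
line BZ meets CY at A = (26/11, 15/11)
Z = B + t·(A−B) with t = 11/12, so BZ:ZA = 11/12:1/12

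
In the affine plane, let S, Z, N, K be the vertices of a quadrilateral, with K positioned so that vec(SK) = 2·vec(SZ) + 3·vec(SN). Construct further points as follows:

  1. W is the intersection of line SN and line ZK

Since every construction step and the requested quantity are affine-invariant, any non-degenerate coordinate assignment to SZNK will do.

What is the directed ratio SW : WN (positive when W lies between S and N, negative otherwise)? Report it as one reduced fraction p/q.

Work in coordinates with S = (0, 0), Z = (1, 0), N = (0, 1), K = (2, 3).
1. W is the intersection of line SN and line ZK ⇒ W = (0, -3)
W = S + t·(N−S) with t = -3, so SW:WN = t:(1−t) = -3:4

SW:WN = -3/4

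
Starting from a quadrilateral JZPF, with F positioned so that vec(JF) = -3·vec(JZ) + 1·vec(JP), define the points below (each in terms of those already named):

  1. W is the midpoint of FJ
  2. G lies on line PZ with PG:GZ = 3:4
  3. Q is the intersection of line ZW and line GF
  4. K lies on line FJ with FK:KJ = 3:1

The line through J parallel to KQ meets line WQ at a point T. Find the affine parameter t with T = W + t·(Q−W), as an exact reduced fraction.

t = 2

Assign J = (0, 0), Z = (1, 0), P = (0, 1), F = (-3, 1) — the answer is frame-independent, so this choice is without loss of generality.
1. W is the midpoint of FJ ⇒ W = (-3/2, 1/2)
2. G lies on line PZ with PG:GZ = 3:4 ⇒ G = (3/7, 4/7)
3. Q is the intersection of line ZW and line GF ⇒ Q = (-17/3, 4/3)
4. K lies on line FJ with FK:KJ = 3:1 ⇒ K = (-3/4, 1/4)
through J parallel to KQ: direction (-59/12, 13/12); meets WQ at T = (-59/6, 13/6)
T = W + t·(Q−W) with t = 2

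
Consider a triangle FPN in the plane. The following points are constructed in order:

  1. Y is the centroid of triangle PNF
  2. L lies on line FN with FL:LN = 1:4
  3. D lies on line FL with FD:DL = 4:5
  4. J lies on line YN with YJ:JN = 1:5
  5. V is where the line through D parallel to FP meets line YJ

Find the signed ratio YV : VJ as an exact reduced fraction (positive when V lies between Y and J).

Work in coordinates with F = (0, 0), P = (1, 0), N = (0, 1).
1. Y is the centroid of triangle PNF ⇒ Y = (1/3, 1/3)
2. L lies on line FN with FL:LN = 1:4 ⇒ L = (0, 1/5)
3. D lies on line FL with FD:DL = 4:5 ⇒ D = (0, 4/45)
4. J lies on line YN with YJ:JN = 1:5 ⇒ J = (5/18, 4/9)
5. V is where the line through D parallel to FP meets line YJ ⇒ V = (41/90, 4/45)
V = Y + t·(J−Y) with t = -11/5, so YV:VJ = t:(1−t) = -11/5:16/5

YV:VJ = -11/16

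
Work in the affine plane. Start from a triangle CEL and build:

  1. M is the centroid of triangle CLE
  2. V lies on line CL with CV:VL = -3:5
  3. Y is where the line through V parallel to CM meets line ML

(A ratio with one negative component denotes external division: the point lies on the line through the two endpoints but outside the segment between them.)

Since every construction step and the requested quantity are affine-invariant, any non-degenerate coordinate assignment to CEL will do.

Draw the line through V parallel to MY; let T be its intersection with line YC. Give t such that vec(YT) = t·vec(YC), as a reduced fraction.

Assign C = (0, 0), E = (1, 0), L = (0, 1) — the answer is frame-independent, so this choice is without loss of generality.
1. M is the centroid of triangle CLE ⇒ M = (1/3, 1/3)
2. V lies on line CL with CV:VL = -3:5 ⇒ V = (0, -3/2)
3. Y is where the line through V parallel to CM meets line ML ⇒ Y = (5/6, -2/3)
through V parallel to MY: direction (1/2, -1); meets YC at T = (-5/4, 1)
T = Y + t·(C−Y) with t = 5/2

t = 5/2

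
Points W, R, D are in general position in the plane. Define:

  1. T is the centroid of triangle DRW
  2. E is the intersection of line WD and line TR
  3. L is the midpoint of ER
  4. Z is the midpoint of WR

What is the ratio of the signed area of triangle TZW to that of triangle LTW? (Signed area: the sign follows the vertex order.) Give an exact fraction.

[TZW]:[LTW] = -2

Assign W = (0, 0), R = (1, 0), D = (0, 1) — the answer is frame-independent, so this choice is without loss of generality.
1. T is the centroid of triangle DRW ⇒ T = (1/3, 1/3)
2. E is the intersection of line WD and line TR ⇒ E = (0, 1/2)
3. L is the midpoint of ER ⇒ L = (1/2, 1/4)
4. Z is the midpoint of WR ⇒ Z = (1/2, 0)
2·[TZW] = -1/6, 2·[LTW] = 1/12
[TZW]:[LTW] = -1/6:1/12 = -2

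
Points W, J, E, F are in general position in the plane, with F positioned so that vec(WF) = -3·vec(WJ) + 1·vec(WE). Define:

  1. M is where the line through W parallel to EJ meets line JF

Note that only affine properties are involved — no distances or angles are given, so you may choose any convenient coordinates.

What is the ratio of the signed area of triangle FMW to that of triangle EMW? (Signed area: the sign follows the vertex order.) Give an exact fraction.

Choose coordinates W = (0, 0), J = (1, 0), E = (0, 1), F = (-3, 1).
1. M is where the line through W parallel to EJ meets line JF ⇒ M = (-1/3, 1/3)
2·[FMW] = -2/3, 2·[EMW] = 1/3
[FMW]:[EMW] = -2/3:1/3 = -2

[FMW]:[EMW] = -2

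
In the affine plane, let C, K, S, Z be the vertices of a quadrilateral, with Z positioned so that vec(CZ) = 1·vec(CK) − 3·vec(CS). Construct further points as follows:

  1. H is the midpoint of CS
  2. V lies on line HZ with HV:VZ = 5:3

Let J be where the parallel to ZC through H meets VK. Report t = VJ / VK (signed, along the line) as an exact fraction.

Choose coordinates C = (0, 0), K = (1, 0), S = (0, 1), Z = (1, -3).
1. H is the midpoint of CS ⇒ H = (0, 1/2)
2. V lies on line HZ with HV:VZ = 5:3 ⇒ V = (5/8, -27/16)
through H parallel to ZC: direction (-1, 3); meets VK at J = (2/3, -3/2)
J = V + t·(K−V) with t = 1/9

t = 1/9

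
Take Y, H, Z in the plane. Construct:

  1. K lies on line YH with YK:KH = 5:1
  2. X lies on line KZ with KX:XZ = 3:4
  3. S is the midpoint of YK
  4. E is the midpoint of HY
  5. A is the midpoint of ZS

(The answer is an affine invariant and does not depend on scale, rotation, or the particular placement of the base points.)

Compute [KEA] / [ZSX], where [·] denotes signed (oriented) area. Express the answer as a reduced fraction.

[KEA]:[ZSX] = -7/10

Assign Y = (0, 0), H = (1, 0), Z = (0, 1) — the answer is frame-independent, so this choice is without loss of generality.
1. K lies on line YH with YK:KH = 5:1 ⇒ K = (5/6, 0)
2. X lies on line KZ with KX:XZ = 3:4 ⇒ X = (10/21, 3/7)
3. S is the midpoint of YK ⇒ S = (5/12, 0)
4. E is the midpoint of HY ⇒ E = (1/2, 0)
5. A is the midpoint of ZS ⇒ A = (5/24, 1/2)
2·[KEA] = -1/6, 2·[ZSX] = 5/21
[KEA]:[ZSX] = -1/6:5/21 = -7/10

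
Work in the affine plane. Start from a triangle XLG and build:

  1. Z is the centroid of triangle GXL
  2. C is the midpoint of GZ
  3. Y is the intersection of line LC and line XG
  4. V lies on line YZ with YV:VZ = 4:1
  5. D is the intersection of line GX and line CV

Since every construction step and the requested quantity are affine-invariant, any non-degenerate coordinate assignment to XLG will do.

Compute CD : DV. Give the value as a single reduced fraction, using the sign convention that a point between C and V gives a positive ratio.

Assign X = (0, 0), L = (1, 0), G = (0, 1) — the answer is frame-independent, so this choice is without loss of generality.
1. Z is the centroid of triangle GXL ⇒ Z = (1/3, 1/3)
2. C is the midpoint of GZ ⇒ C = (1/6, 2/3)
3. Y is the intersection of line LC and line XG ⇒ Y = (0, 4/5)
4. V lies on line YZ with YV:VZ = 4:1 ⇒ V = (4/15, 32/75)
5. D is the intersection of line GX and line CV ⇒ D = (0, 16/15)
D = C + t·(V−C) with t = -5/3, so CD:DV = t:(1−t) = -5/3:8/3

CD:DV = -5/8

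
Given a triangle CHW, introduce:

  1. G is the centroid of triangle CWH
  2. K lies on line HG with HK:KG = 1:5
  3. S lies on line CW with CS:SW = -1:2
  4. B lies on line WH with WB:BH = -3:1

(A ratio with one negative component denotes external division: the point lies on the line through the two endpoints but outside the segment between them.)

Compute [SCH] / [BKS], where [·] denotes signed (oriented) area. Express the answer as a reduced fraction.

Work in coordinates with C = (0, 0), H = (1, 0), W = (0, 1).
1. G is the centroid of triangle CWH ⇒ G = (1/3, 1/3)
2. K lies on line HG with HK:KG = 1:5 ⇒ K = (8/9, 1/18)
3. S lies on line CW with CS:SW = -1:2 ⇒ S = (0, -1)
4. B lies on line WH with WB:BH = -3:1 ⇒ B = (3/2, -1/2)
2·[SCH] = -1, 2·[BKS] = 41/36
[SCH]:[BKS] = -1:41/36 = -36/41

[SCH]:[BKS] = -36/41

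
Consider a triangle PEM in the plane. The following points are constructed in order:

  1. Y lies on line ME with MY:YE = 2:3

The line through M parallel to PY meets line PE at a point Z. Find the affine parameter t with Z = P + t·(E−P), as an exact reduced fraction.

Choose coordinates P = (0, 0), E = (1, 0), M = (0, 1).
1. Y lies on line ME with MY:YE = 2:3 ⇒ Y = (2/5, 3/5)
through M parallel to PY: direction (2/5, 3/5); meets PE at Z = (-2/3, 0)
Z = P + t·(E−P) with t = -2/3

t = -2/3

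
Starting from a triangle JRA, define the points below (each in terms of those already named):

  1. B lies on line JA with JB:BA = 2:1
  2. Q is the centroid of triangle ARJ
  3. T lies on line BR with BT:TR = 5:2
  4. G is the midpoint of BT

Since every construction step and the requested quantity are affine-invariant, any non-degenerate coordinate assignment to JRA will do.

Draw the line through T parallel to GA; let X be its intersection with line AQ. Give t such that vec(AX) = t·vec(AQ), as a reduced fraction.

t = -5/2

Choose coordinates J = (0, 0), R = (1, 0), A = (0, 1).
1. B lies on line JA with JB:BA = 2:1 ⇒ B = (0, 2/3)
2. Q is the centroid of triangle ARJ ⇒ Q = (1/3, 1/3)
3. T lies on line BR with BT:TR = 5:2 ⇒ T = (5/7, 4/21)
4. G is the midpoint of BT ⇒ G = (5/14, 3/7)
through T parallel to GA: direction (-5/14, 4/7); meets AQ at X = (-5/6, 8/3)
X = A + t·(Q−A) with t = -5/2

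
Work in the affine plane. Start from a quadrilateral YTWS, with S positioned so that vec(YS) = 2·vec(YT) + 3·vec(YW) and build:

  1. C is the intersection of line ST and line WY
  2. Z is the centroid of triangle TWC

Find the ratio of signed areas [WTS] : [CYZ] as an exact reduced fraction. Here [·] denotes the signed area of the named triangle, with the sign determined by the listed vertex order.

Assign Y = (0, 0), T = (1, 0), W = (0, 1), S = (2, 3) — the answer is frame-independent, so this choice is without loss of generality.
1. C is the intersection of line ST and line WY ⇒ C = (0, -3)
2. Z is the centroid of triangle TWC ⇒ Z = (1/3, -2/3)
2·[WTS] = 4, 2·[CYZ] = -1
[WTS]:[CYZ] = 4:-1 = -4

[WTS]:[CYZ] = -4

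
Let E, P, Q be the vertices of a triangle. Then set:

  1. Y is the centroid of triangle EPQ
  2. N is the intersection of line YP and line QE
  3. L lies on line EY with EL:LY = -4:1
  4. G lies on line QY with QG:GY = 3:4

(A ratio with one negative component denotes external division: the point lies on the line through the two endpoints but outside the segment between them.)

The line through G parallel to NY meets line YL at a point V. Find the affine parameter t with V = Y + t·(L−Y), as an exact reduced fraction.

t = 12/7

Set E = (0, 0), P = (1, 0), Q = (0, 1); any affine frame gives the same invariant.
1. Y is the centroid of triangle EPQ ⇒ Y = (1/3, 1/3)
2. N is the intersection of line YP and line QE ⇒ N = (0, 1/2)
3. L lies on line EY with EL:LY = -4:1 ⇒ L = (4/9, 4/9)
4. G lies on line QY with QG:GY = 3:4 ⇒ G = (1/7, 5/7)
through G parallel to NY: direction (1/3, -1/6); meets YL at V = (11/21, 11/21)
V = Y + t·(L−Y) with t = 12/7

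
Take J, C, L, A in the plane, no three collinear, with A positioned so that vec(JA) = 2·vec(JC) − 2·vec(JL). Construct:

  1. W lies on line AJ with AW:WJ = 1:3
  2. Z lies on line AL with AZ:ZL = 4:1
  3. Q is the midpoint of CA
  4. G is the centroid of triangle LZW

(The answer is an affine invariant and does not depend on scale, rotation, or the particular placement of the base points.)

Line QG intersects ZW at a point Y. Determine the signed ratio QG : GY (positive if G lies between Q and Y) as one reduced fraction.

Choose coordinates J = (0, 0), C = (1, 0), L = (0, 1), A = (2, -2).
1. W lies on line AJ with AW:WJ = 1:3 ⇒ W = (3/2, -3/2)
2. Z lies on line AL with AZ:ZL = 4:1 ⇒ Z = (2/5, 2/5)
3. Q is the midpoint of CA ⇒ Q = (3/2, -1)
4. G is the centroid of triangle LZW ⇒ G = (19/30, -1/30)
line QG meets ZW at Y = (239/350, -31/350)
G = Q + t·(Y−Q) with t = 35/33, so QG:GY = 35/33:-2/33

QG:GY = -35/2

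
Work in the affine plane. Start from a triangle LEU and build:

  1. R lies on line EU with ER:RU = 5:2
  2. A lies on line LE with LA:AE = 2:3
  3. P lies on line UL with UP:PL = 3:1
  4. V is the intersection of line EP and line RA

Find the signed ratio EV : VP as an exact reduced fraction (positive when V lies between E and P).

EV:VP = 5/3

Assign L = (0, 0), E = (1, 0), U = (0, 1) — the answer is frame-independent, so this choice is without loss of generality.
1. R lies on line EU with ER:RU = 5:2 ⇒ R = (2/7, 5/7)
2. A lies on line LE with LA:AE = 2:3 ⇒ A = (2/5, 0)
3. P lies on line UL with UP:PL = 3:1 ⇒ P = (0, 1/4)
4. V is the intersection of line EP and line RA ⇒ V = (3/8, 5/32)
V = E + t·(P−E) with t = 5/8, so EV:VP = t:(1−t) = 5/8:3/8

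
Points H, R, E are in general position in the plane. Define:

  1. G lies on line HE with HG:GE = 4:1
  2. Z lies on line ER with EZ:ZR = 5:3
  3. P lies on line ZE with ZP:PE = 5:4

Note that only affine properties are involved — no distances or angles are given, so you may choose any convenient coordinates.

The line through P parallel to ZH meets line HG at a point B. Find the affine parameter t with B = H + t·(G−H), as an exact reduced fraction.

Set H = (0, 0), R = (1, 0), E = (0, 1); any affine frame gives the same invariant.
1. G lies on line HE with HG:GE = 4:1 ⇒ G = (0, 4/5)
2. Z lies on line ER with EZ:ZR = 5:3 ⇒ Z = (5/8, 3/8)
3. P lies on line ZE with ZP:PE = 5:4 ⇒ P = (5/18, 13/18)
through P parallel to ZH: direction (-5/8, -3/8); meets HG at B = (0, 5/9)
B = H + t·(G−H) with t = 25/36

t = 25/36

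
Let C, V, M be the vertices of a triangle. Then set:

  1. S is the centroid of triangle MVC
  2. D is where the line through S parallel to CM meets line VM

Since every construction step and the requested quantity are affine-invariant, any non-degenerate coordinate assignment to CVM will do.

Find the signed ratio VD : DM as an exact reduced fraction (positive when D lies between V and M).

Assign C = (0, 0), V = (1, 0), M = (0, 1) — the answer is frame-independent, so this choice is without loss of generality.
1. S is the centroid of triangle MVC ⇒ S = (1/3, 1/3)
2. D is where the line through S parallel to CM meets line VM ⇒ D = (1/3, 2/3)
D = V + t·(M−V) with t = 2/3, so VD:DM = t:(1−t) = 2/3:1/3

VD:DM = 2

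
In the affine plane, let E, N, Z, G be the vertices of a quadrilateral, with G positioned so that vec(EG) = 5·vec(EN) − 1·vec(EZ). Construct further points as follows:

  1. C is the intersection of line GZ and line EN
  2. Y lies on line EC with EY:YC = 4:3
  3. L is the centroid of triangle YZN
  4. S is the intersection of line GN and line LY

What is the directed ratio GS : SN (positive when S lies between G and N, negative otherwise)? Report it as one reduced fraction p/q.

GS:SN = 4

Set E = (0, 0), N = (1, 0), Z = (0, 1), G = (5, -1); any affine frame gives the same invariant.
1. C is the intersection of line GZ and line EN ⇒ C = (5/2, 0)
2. Y lies on line EC with EY:YC = 4:3 ⇒ Y = (10/7, 0)
3. L is the centroid of triangle YZN ⇒ L = (17/21, 1/3)
4. S is the intersection of line GN and line LY ⇒ S = (9/5, -1/5)
S = G + t·(N−G) with t = 4/5, so GS:SN = t:(1−t) = 4/5:1/5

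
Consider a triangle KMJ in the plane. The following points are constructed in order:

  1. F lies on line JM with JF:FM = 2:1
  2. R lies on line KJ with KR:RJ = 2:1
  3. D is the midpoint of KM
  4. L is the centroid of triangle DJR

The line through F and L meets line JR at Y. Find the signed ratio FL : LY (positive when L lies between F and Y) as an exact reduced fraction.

Set K = (0, 0), M = (1, 0), J = (0, 1); any affine frame gives the same invariant.
1. F lies on line JM with JF:FM = 2:1 ⇒ F = (2/3, 1/3)
2. R lies on line KJ with KR:RJ = 2:1 ⇒ R = (0, 2/3)
3. D is the midpoint of KM ⇒ D = (1/2, 0)
4. L is the centroid of triangle DJR ⇒ L = (1/6, 5/9)
line FL meets JR at Y = (0, 17/27)
L = F + t·(Y−F) with t = 3/4, so FL:LY = 3/4:1/4

FL:LY = 3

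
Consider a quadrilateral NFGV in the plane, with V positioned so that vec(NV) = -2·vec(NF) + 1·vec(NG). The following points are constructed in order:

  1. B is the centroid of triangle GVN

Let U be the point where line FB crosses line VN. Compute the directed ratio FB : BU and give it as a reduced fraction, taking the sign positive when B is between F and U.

Assign N = (0, 0), F = (1, 0), G = (0, 1), V = (-2, 1) — the answer is frame-independent, so this choice is without loss of generality.
1. B is the centroid of triangle GVN ⇒ B = (-2/3, 2/3)
line FB meets VN at U = (-4, 2)
B = F + t·(U−F) with t = 1/3, so FB:BU = 1/3:2/3

FB:BU = 1/2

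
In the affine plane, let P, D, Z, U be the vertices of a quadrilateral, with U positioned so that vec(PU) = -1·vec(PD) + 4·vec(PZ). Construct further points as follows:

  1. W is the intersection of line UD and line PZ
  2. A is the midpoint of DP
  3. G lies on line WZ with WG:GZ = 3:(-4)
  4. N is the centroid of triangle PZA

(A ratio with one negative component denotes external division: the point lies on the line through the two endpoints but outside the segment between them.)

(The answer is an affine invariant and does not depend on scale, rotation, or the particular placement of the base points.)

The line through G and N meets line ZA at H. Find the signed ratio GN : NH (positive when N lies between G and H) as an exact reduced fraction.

Set P = (0, 0), D = (1, 0), Z = (0, 1), U = (-1, 4); any affine frame gives the same invariant.
1. W is the intersection of line UD and line PZ ⇒ W = (0, 2)
2. A is the midpoint of DP ⇒ A = (1/2, 0)
3. G lies on line WZ with WG:GZ = 3:(-4) ⇒ G = (0, 5)
4. N is the centroid of triangle PZA ⇒ N = (1/6, 1/3)
line GN meets ZA at H = (2/13, 9/13)
N = G + t·(H−G) with t = 13/12, so GN:NH = 13/12:-1/12

GN:NH = -13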